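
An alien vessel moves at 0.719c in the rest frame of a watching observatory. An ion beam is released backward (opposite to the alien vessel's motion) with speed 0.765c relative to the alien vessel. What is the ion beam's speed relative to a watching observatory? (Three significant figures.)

Relativistic velocity addition: u = (u' + v)/(1 + u'v/c²), with u' = −0.765c and v = 0.719c.
Numerator: −0.765 + 0.719 = −0.046. Denominator: 1 + (−0.765)(0.719) = 0.449965.
u = −0.046/0.449965 = −0.10223, so the speed is 0.102c.

0.102c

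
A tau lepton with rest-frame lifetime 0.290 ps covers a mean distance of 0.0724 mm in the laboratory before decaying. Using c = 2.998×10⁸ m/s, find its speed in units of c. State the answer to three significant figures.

0.640c

Let x = d/(cτ) = 7.240×10^-5 m / (2.998×10⁸ m/s × 2.900×10^-13 s) = 0.83274. Since d = βγcτ, x = βγ = β/√(1−β²).
Solving: β² = x²/(1+x²) = 0.693456/1.693456 = 0.409492, so β = 0.640.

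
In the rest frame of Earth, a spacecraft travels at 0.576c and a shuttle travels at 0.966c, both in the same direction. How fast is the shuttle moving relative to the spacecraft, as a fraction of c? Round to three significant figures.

Transform to the spacecraft's frame: u' = (u − v)/(1 − uv/c²).
u' = (0.966 − 0.576)/(1 − 0.966×0.576) = 0.39/0.443584 = 0.8792.
Speed in the spacecraft's frame: 0.879c (in the same direction).

0.879c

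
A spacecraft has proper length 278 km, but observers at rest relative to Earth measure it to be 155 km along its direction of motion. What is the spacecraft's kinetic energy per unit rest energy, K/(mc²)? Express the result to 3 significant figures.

Length contraction gives γ = L₀/L = 278/155 = 1.79355.
K/(mc²) = γ − 1 = 1.79355 − 1 = 0.794.

0.794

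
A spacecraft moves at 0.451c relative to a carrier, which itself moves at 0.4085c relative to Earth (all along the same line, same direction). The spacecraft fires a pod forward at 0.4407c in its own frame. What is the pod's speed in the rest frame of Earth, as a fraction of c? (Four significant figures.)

Apply u = (u'+v)/(1+u'v) twice. Pod in the carrier frame: (0.4407+0.451)/(1+0.4407·0.451) = 0.8917/1.1987557 = 0.74385c.
That velocity, transformed to the rest frame of Earth: (0.74385+0.4085)/(1+0.74385·0.4085) = 1.15235/1.303862725 = 0.8838c.

0.8838c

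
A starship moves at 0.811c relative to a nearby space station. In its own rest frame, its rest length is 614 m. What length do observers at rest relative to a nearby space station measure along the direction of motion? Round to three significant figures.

359 m

γ = 1/√(1 − β²) = 1/√(1 − 0.657721) = 1/√0.342279 = 1/0.585046 = 1.7093.
Along the direction of motion the measured length is L₀/γ = 614/1.7093 = 359 m.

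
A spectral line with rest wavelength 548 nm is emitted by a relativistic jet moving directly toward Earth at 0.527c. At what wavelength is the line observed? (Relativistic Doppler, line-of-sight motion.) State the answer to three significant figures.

Relativistic Doppler for wavelength: λ_obs = λ_src · √((1−β)/(1+β)).
With β = 0.527: factor = √(0.473/1.527) = 0.55656.
λ_obs = 548 × 0.55656 = 305 nm.

305 nm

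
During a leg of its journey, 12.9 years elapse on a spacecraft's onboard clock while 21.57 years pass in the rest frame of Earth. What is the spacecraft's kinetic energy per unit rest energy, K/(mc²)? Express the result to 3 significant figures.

From Δt = γΔτ: γ = 21.57/12.9 = 1.67209.
K/(mc²) = γ − 1 = 1.67209 − 1 = 0.672.

0.672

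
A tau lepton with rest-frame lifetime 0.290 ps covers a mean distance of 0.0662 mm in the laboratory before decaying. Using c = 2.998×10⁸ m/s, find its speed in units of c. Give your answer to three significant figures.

Let x = d/(cτ) = 6.620×10^-5 m / (2.998×10⁸ m/s × 2.900×10^-13 s) = 0.76143. Since d = βγcτ, x = βγ = β/√(1−β²).
Solving: β² = x²/(1+x²) = 0.579776/1.579776 = 0.366999, so β = 0.606.

0.606c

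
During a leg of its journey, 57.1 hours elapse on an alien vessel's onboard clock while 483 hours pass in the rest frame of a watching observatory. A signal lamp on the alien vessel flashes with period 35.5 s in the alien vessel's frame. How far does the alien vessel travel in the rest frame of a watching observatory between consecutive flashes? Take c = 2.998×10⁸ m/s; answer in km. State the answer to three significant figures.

The time-dilation ratio gives γ = 483/57.1 = 8.45884.
β = √(1 − 1/γ²) = 0.99299. Lab-frame period = γτ = 8.45884×35.5 s = 300.29 s. Distance = βc × γτ = 0.99299 × 2.998×10⁸ m/s × 300.29 s = 8.9396×10^10 m = 8.94×10^7 km.

8.94×10^7 km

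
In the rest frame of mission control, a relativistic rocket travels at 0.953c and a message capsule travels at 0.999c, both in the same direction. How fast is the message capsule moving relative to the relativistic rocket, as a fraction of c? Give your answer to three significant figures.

0.959c

Transform to the relativistic rocket's frame: u' = (u − v)/(1 − uv/c²).
u' = (0.999 − 0.953)/(1 − 0.999×0.953) = 0.046/0.047953 = 0.95927.
Speed in the relativistic rocket's frame: 0.959c (in the same direction).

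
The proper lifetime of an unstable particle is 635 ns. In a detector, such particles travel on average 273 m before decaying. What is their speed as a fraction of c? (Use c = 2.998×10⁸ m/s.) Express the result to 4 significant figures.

0.8203c

d = βγcτ ⇒ βγ = d/(cτ) = 273.0 m / (190.373 m) = 1.434.
β = (βγ)/√(1+(βγ)²) = 1.434/√3.05636 = 0.8203.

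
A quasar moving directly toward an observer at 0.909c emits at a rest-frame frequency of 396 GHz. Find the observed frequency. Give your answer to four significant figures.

1814 GHz

Relativistic Doppler (source moving toward): f_obs = f_src · √((1+β)/(1−β)).
With β = 0.909: factor = √(1.909/0.091) = 4.5802.
f_obs = 396 × 4.5802 = 1814 GHz.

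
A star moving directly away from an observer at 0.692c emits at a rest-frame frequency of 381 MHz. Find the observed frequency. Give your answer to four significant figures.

162.6 MHz

Relativistic Doppler (source moving away): f_obs = f_src · √((1−β)/(1+β)).
With β = 0.692: factor = √(0.308/1.692) = 0.42665.
f_obs = 381 × 0.42665 = 162.6 MHz.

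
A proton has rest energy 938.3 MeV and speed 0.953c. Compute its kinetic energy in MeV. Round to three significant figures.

β² = 0.908209, so γ = 1/√0.091791 = 3.3007.
Kinetic energy: K = (γ − 1)mc² = (3.3007 − 1) × 938.3 MeV = 2.3007 × 938.3 = 2160 MeV.

2160 MeV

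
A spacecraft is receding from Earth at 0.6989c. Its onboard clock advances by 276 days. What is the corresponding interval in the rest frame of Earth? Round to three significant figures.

With β = 0.6989, γ = 1/√(1 − 0.6989²) = 1/√0.51153879 = 1.3982.
Time dilation: Δt = γ·Δτ = 1.3982 × 276 = 386 days.

386 days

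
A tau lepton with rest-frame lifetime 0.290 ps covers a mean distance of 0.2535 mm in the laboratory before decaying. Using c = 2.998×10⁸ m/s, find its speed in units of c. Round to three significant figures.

d = βγcτ ⇒ βγ = d/(cτ) = 2.535×10^-4 m / (8.6942×10^-5 m) = 2.9157.
β = (βγ)/√(1+(βγ)²) = 2.9157/√9.50131 = 0.946.

0.946c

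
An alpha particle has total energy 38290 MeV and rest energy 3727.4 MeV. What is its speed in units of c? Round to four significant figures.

0.9953c

γ = E/(mc²) = 38290/3727.4 = 10.273.
β = √(1 − 1/γ²) = √(1 − 0.00947557) = √0.99052443 = 0.9953.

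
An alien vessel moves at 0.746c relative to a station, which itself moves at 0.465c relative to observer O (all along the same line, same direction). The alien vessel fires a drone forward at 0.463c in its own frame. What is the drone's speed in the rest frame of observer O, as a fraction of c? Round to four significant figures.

0.9617c

Apply u = (u'+v)/(1+u'v) twice. Drone in the station frame: (0.463+0.746)/(1+0.463·0.746) = 1.209/1.345398 = 0.89862c.
That velocity, transformed to the rest frame of observer O: (0.89862+0.465)/(1+0.89862·0.465) = 1.36362/1.4178583 = 0.96175c.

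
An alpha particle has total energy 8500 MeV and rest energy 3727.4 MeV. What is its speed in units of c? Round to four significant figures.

0.8987c

γ = E/(mc²) = 8500/3727.4 = 2.2804.
β = √(1 − 1/γ²) = √(1 − 0.192299) = √0.807701 = 0.8987.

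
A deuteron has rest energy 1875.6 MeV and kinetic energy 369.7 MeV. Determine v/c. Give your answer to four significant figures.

0.5497

K = (γ−1)mc², so γ = 1 + 369.7/1875.6 = 1.1971.
Then v/c = √(1 − γ⁻²) = √(1 − 0.697813) = √0.302187 = 0.5497.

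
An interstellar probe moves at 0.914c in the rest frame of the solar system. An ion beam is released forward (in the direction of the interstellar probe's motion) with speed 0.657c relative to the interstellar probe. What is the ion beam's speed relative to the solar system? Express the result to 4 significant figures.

Relativistic velocity addition: u = (u' + v)/(1 + u'v/c²), with u' = 0.657c and v = 0.914c.
Numerator: 0.657 + 0.914 = 1.571. Denominator: 1 + (0.657)(0.914) = 1.600498.
u = 1.571/1.600498 = 0.98157, so the speed is 0.9816c.

0.9816c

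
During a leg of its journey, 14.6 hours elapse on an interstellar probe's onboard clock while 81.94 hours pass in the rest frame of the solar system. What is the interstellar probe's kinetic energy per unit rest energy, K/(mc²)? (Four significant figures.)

4.612

The time-dilation ratio gives γ = 81.94/14.6 = 5.61233.
Since K = (γ−1)mc², K/(mc²) = 5.61233 − 1 = 4.612.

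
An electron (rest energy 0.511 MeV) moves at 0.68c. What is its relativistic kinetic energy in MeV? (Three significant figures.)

Lorentz factor: γ = (1 − 0.4624)^(−1/2) = 1.36386.
Kinetic energy: K = (γ − 1)mc² = (1.36386 − 1) × 0.511 MeV = 0.36386 × 0.511 = 0.186 MeV.

0.186 MeV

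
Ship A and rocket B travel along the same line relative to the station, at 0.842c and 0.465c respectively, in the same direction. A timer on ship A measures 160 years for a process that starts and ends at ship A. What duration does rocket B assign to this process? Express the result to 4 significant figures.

203.8 years

Transform ship A's velocity into rocket B's frame: (0.842 − 0.465)/(1 − 0.842·0.465) = 0.377/0.60847, so the relative speed is 0.61959c.
At |u| = 0.61959c, γ = (1 − 0.383892)^(−1/2) = 1.274.
The clock on ship A records proper time, so rocket B measures Δt = γΔτ = 1.274 × 160 = 203.8 years.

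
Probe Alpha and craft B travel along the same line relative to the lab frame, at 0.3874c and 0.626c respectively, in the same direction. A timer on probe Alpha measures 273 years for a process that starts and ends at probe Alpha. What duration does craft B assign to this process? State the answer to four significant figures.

The velocity of probe Alpha relative to craft B is (0.3874 − 0.626)c / (1 − 0.3874×0.626) = −0.31499c; relative speed 0.31499c.
At |u| = 0.31499c, γ = (1 − 0.0992187)^(−1/2) = 1.0536.
Probe Alpha's interval is proper; time dilation gives Δt_B = γΔτ = 1.0536 × 273 years = 287.6 years.

287.6 years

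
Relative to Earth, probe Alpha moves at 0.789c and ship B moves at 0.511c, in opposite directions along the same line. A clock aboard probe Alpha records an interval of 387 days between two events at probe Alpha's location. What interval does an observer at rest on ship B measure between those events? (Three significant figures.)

1030 days

The velocity of probe Alpha relative to ship B is (0.789 + 0.511)c / (1 + 0.789×0.511) = 0.92647c; relative speed 0.92647c.
At |u| = 0.92647c, γ = (1 − 0.858347)^(−1/2) = 2.657.
The clock on probe Alpha records proper time, so ship B measures Δt = γΔτ = 2.657 × 387 = 1030 days.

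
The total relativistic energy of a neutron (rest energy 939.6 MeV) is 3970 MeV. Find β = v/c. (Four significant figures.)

Total energy E = γmc² gives γ = 3970/939.6 = 4.2252.
Hence β = √(1 − 1/γ²) = √(1 − 0.0560151) = √0.9439849 = 0.9716.

0.9716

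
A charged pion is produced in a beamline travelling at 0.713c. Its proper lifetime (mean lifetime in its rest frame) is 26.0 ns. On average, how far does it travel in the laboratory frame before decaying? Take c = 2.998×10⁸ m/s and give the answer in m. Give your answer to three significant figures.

With β = 0.713, γ = 1/√(1 − 0.713²) = 1/√0.491631 = 1.4262.
Lab-frame lifetime: Δt = γτ = 1.4262 × 26.0 ns = 37.081 ns.
Distance: d = vΔt = 0.713 × 2.998×10⁸ m/s × 3.7081×10^-8 s = 7.93 m.

7.93 m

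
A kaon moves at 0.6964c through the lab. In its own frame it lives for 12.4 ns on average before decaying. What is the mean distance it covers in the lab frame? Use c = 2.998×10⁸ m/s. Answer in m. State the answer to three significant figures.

β² = 0.48497296, so γ = 1/√0.51502704 = 1.3934.
Lab-frame lifetime: Δt = γτ = 1.3934 × 12.4 ns = 17.278 ns.
Distance: d = vΔt = 0.6964 × 2.998×10⁸ m/s × 1.7278×10^-8 s = 3.61 m.

3.61 m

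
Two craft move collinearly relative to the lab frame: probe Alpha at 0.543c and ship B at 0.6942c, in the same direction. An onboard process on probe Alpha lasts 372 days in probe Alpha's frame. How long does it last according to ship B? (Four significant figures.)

383.5 days

The velocity of probe Alpha relative to ship B is (0.543 − 0.6942)c / (1 − 0.543×0.6942) = −0.24268c; relative speed 0.24268c.
γ for this relative speed: γ = 1/√(1 − 0.0588936) = 1.0308.
Probe Alpha's interval is proper; time dilation gives Δt_B = γΔτ = 1.0308 × 372 days = 383.5 days.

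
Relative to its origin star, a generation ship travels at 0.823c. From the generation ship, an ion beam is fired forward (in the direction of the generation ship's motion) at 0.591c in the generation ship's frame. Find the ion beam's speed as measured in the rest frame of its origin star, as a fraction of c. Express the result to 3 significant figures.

0.951c

Relativistic velocity addition: u = (u' + v)/(1 + u'v/c²), with u' = 0.591c and v = 0.823c.
Numerator: 0.591 + 0.823 = 1.414. Denominator: 1 + (0.591)(0.823) = 1.486393.
u = 1.414/1.486393 = 0.9513, so the speed is 0.951c.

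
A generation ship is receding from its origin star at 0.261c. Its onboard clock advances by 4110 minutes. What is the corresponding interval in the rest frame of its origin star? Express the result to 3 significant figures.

With β = 0.261, γ = 1/√(1 − 0.261²) = 1/√0.931879 = 1.0359.
Time dilation: Δt = γ·Δτ = 1.0359 × 4110 = 4260 minutes.

4260 minutes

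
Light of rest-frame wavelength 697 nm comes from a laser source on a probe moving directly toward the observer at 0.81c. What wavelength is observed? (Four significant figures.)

Relativistic Doppler for wavelength: λ_obs = λ_src · √((1−β)/(1+β)).
With β = 0.81: factor = √(0.19/1.81) = 0.32399.
λ_obs = 697 × 0.32399 = 225.8 nm.

225.8 nm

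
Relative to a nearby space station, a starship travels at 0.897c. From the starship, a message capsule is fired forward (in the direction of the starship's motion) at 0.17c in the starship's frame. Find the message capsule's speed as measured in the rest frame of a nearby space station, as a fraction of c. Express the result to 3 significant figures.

0.926c

Relativistic velocity addition: u = (u' + v)/(1 + u'v/c²), with u' = 0.17c and v = 0.897c.
Numerator: 0.17 + 0.897 = 1.067. Denominator: 1 + (0.17)(0.897) = 1.15249.
u = 1.067/1.15249 = 0.92582, so the speed is 0.926c.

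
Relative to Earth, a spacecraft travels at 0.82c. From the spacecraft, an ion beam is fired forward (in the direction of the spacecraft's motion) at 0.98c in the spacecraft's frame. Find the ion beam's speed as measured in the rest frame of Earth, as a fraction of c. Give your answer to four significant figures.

In units of c, u = (u' + v)/(1 + u'v) with u' = 0.98 and v = 0.82.
Numerator: 0.98 + 0.82 = 1.8. Denominator: 1 + (0.98)(0.82) = 1.8036.
u = 1.8/1.8036 = 0.998, so the speed is 0.9980c.

0.9980c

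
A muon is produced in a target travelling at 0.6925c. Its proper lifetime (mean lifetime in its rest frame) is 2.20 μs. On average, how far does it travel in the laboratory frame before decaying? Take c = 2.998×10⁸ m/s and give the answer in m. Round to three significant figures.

633 m

γ = 1/√(1 − β²) = 1/√(1 − 0.47955625) = 1/√0.52044375 = 1/0.721418 = 1.3862.
Lab-frame lifetime: Δt = γτ = 1.3862 × 2.20 μs = 3.0496 μs.
Distance: d = vΔt = 0.6925 × 2.998×10⁸ m/s × 3.0496×10^-6 s = 633 m.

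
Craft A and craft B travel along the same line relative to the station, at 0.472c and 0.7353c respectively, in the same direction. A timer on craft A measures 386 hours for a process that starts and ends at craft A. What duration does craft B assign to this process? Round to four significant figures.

Transform craft A's velocity into craft B's frame: (0.472 − 0.7353)/(1 − 0.472·0.7353) = −0.2633/0.6529384, so the relative speed is 0.40325c.
γ for this relative speed: γ = 1/√(1 − 0.162611) = 1.0928.
Craft A's interval is proper; time dilation gives Δt_B = γΔτ = 1.0928 × 386 hours = 421.8 hours.

421.8 hours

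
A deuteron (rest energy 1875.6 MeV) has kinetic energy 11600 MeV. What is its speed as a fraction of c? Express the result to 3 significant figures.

0.990c

γ = 1 + K/(mc²) = 1 + 11600/1875.6 = 7.1847.
β = √(1 − 1/γ²) = √(1 − 0.0193724) = √0.9806276 = 0.990.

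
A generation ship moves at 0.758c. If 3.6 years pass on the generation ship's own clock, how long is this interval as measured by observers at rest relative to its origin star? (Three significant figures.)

5.52 years

Lorentz factor: γ = (1 − 0.574564)^(−1/2) = 1.5331.
Time dilation: Δt = γ·Δτ = 1.5331 × 3.6 = 5.52 years.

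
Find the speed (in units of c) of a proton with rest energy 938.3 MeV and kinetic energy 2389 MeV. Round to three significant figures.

0.959c

K = (γ−1)mc², so γ = 1 + 2389/938.3 = 3.5461.
Then v/c = √(1 − γ⁻²) = √(1 − 0.079524) = √0.920476 = 0.959.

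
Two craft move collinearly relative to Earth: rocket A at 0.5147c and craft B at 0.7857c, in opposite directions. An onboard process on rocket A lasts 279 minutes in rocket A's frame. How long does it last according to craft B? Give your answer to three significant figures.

739 minutes

The velocity of rocket A relative to craft B is (0.5147 + 0.7857)c / (1 + 0.5147×0.7857) = 0.92595c; relative speed 0.92595c.
At |u| = 0.92595c, γ = (1 − 0.857383)^(−1/2) = 2.648.
Rocket A's interval is proper; time dilation gives Δt_B = γΔτ = 2.648 × 279 minutes = 739 minutes.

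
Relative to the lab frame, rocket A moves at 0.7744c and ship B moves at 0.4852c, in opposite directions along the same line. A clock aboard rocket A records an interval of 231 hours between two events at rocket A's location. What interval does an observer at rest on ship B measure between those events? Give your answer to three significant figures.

Transform rocket A's velocity into ship B's frame: (0.7744 + 0.4852)/(1 + 0.7744·0.4852) = 1.2596/1.37573888, so the relative speed is 0.91558c.
γ for this relative speed: γ = 1/√(1 − 0.838287) = 2.4867.
The clock on rocket A records proper time, so ship B measures Δt = γΔτ = 2.4867 × 231 = 574 hours.

574 hours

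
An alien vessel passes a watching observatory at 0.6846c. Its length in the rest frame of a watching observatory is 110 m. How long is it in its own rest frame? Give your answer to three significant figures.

Lorentz factor: γ = (1 − 0.46867716)^(−1/2) = 1.3719.
Proper length: L₀ = γ·L = 1.3719 × 110 = 151 m.

151 m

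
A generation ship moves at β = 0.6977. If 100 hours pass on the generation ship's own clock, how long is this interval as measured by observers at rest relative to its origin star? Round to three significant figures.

γ = 1/√(1 − β²) = 1/√(1 − 0.48678529) = 1/√0.51321471 = 1/0.71639 = 1.3959.
Time dilation: Δt = γ·Δτ = 1.3959 × 100 = 140 hours.

140 hours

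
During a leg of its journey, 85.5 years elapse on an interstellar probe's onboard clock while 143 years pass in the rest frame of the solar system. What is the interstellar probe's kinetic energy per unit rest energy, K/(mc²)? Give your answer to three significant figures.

0.673

From Δt = γΔτ: γ = 143/85.5 = 1.67251.
Since K = (γ−1)mc², K/(mc²) = 1.67251 − 1 = 0.673.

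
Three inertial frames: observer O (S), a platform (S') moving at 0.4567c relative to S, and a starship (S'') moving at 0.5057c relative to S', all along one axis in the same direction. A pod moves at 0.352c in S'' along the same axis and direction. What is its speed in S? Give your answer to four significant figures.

Compose velocities in two stages. Stage 1 (into S'): u₁ = (0.352+0.5057)/(1+0.352×0.5057) = 0.72809.
Stage 2 (into S): u = (0.72809+0.4567)/(1+0.72809×0.4567) = 0.88914, so the speed is 0.8891c.

0.8891c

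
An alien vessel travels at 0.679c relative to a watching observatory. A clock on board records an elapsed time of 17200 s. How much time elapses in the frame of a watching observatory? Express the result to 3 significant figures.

23400 s

Lorentz factor: γ = (1 − 0.461041)^(−1/2) = 1.3621.
Time dilation: Δt = γ·Δτ = 1.3621 × 17200 = 23400 s.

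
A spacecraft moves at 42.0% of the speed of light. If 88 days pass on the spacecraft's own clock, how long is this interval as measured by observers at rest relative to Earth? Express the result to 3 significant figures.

γ = 1/√(1 − β²) = 1/√(1 − 0.1764) = 1/√0.8236 = 1/0.907524 = 1.1019.
The onboard clock measures proper time, so the interval in the rest frame of Earth is dilated: Δt = γ·Δτ = 1.1019 × 88 days = 97.0 days.

97.0 days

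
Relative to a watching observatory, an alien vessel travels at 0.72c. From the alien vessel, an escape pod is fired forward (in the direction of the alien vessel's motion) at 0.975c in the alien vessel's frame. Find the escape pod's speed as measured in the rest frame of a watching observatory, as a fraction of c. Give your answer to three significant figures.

0.996c

Relativistic velocity addition: u = (u' + v)/(1 + u'v/c²), with u' = 0.975c and v = 0.72c.
Numerator: 0.975 + 0.72 = 1.695. Denominator: 1 + (0.975)(0.72) = 1.702.
u = 1.695/1.702 = 0.99589, so the speed is 0.996c.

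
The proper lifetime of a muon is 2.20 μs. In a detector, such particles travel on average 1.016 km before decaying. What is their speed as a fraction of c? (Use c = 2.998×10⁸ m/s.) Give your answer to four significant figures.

d = βγcτ ⇒ βγ = d/(cτ) = 1016 m / (659.56 m) = 1.5404.
β = (βγ)/√(1+(βγ)²) = 1.5404/√3.37283 = 0.8388.

0.8388c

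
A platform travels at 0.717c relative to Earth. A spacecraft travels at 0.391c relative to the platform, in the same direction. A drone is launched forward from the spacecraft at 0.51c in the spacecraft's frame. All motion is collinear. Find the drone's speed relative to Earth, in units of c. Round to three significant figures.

0.954c

Apply u = (u'+v)/(1+u'v) twice. Drone in the platform frame: (0.51+0.391)/(1+0.51·0.391) = 0.901/1.19941 = 0.7512c.
That velocity, transformed to the rest frame of Earth: (0.7512+0.717)/(1+0.7512·0.717) = 1.4682/1.5386104 = 0.95424c.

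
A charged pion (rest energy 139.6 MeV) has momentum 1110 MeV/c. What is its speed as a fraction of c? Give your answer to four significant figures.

pc/(mc²) = 1110/139.6 = 7.9513 = βγ = β/√(1−β²).
So β² = x²/(1 + x²) with x = 7.9513: x² = 63.2232, β² = 63.2232/64.2232 = 0.984429, β = 0.9922.

0.9922c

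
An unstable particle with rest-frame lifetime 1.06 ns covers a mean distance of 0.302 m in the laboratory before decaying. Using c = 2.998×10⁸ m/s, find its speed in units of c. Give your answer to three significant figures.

0.689c

Let x = d/(cτ) = 0.3020 m / (2.998×10⁸ m/s × 1.060×10^-9 s) = 0.95032. Since d = βγcτ, x = βγ = β/√(1−β²).
Solving: β² = x²/(1+x²) = 0.903108/1.903108 = 0.474544, so β = 0.689.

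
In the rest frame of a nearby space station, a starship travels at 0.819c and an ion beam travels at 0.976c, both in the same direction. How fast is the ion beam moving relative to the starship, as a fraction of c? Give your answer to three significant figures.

Transform to the starship's frame: u' = (u − v)/(1 − uv/c²).
u' = (0.976 − 0.819)/(1 − 0.976×0.819) = 0.157/0.200656 = 0.78243.
Speed in the starship's frame: 0.782c (in the same direction).

0.782c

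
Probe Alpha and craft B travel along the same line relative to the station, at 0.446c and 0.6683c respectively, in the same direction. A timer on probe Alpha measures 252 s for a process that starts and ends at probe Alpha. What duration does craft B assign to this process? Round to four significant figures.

265.7 s

Speed of probe Alpha in craft B's frame: u = (v_A − v_B)/(1 − v_A v_B/c²) = (0.446 − 0.6683)/(1 − 0.446×0.6683) = −0.2223/0.7019382 = −0.31669; |u| = 0.31669c.
At |u| = 0.31669c, γ = (1 − 0.100293)^(−1/2) = 1.0543.
Probe Alpha's interval is proper; time dilation gives Δt_B = γΔτ = 1.0543 × 252 s = 265.7 s.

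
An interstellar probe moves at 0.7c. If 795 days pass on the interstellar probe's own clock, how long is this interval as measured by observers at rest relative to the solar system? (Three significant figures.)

1110 days

β² = 0.49, so γ = 1/√0.51 = 1.4003.
Time dilation: Δt = γ·Δτ = 1.4003 × 795 = 1110 days.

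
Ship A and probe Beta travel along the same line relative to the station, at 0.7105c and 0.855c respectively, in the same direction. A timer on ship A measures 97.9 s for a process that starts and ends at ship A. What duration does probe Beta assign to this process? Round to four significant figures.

The velocity of ship A relative to probe Beta is (0.7105 − 0.855)c / (1 − 0.7105×0.855) = −0.36813c; relative speed 0.36813c.
γ for this relative speed: γ = 1/√(1 − 0.13552) = 1.0755.
The clock on ship A records proper time, so probe Beta measures Δt = γΔτ = 1.0755 × 97.9 = 105.3 s.

105.3 s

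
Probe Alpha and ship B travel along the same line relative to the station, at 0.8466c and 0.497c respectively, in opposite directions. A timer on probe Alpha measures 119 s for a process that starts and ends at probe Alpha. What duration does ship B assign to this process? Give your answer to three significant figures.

366 s

Speed of probe Alpha in ship B's frame: u = (v_A + v_B)/(1 + v_A v_B/c²) = (0.8466 + 0.497)/(1 + 0.8466×0.497) = 1.3436/1.4207602 = 0.94569; |u| = 0.94569c.
At |u| = 0.94569c, γ = (1 − 0.89433)^(−1/2) = 3.0763.
The clock on probe Alpha records proper time, so ship B measures Δt = γΔτ = 3.0763 × 119 = 366 s.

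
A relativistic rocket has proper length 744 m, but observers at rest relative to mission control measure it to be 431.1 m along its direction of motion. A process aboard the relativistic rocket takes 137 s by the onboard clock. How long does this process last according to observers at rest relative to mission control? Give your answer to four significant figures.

236.4 s

From L = L₀/γ: γ = 744/431.1 = 1.72582.
The same γ dilates the second interval: 1.72582 × 137 s = 236.4 s.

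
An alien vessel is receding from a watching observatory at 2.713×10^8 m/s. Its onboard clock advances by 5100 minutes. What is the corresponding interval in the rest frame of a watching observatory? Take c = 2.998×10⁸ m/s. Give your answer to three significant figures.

β = v/c = (2.713×10^8 m/s)/(2.998×10⁸ m/s) = 0.904937.
β² = 0.818911, so γ = 1/√0.181089 = 2.3499.
Time dilation: Δt = γ·Δτ = 2.3499 × 5100 = 12000 minutes.

12000 minutes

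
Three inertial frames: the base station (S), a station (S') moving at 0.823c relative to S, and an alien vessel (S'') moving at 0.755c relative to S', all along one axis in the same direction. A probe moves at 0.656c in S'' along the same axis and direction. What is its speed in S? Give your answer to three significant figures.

First combine the probe and alien vessel (S''→S'): u₁ = (0.656 + 0.755)/(1 + 0.656×0.755) = 1.411/1.49528 = 0.94364.
Then combine with the station (S'→S): u = (0.94364 + 0.823)/(1 + 0.94364×0.823) = 1.76664/1.77661572 = 0.99438.

0.994c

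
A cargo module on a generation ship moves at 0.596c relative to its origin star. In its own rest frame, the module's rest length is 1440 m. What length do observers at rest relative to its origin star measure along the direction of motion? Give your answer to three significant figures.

1160 m

β² = 0.355216, so γ = 1/√0.644784 = 1.2454.
Length contraction: L = L₀/γ = 1440/1.2454 = 1160 m.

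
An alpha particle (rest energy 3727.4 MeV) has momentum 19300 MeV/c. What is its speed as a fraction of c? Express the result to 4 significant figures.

βγ = pc/(mc²) = 19300/3727.4 = 5.1779.
Since γ² = 1 + (βγ)² = 27.8106, γ = √27.8106 = 5.27358, and β = (βγ)/γ = 5.1779/5.27358 = 0.9819.

0.9819c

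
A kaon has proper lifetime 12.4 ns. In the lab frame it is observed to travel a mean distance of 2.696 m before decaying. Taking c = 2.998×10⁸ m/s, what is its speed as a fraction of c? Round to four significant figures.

d = βγcτ ⇒ βγ = d/(cτ) = 2.696 m / (3.71752 m) = 0.72521.
β = (βγ)/√(1+(βγ)²) = 0.72521/√1.52593 = 0.5871.

0.5871c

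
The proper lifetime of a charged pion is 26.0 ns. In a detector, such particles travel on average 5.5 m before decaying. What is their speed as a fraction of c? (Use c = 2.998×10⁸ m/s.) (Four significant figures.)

Lab distance = (lab lifetime)·v = γτ·βc, so βγ = d/(cτ) = 5.500/(2.998×10⁸ × 2.600×10^-8) = 0.7056.
With βγ = 0.7056: γ² = 1 + (βγ)² = 1.497871, and β = (βγ)/γ = 0.7056/1.22388 = 0.5765.

0.5765c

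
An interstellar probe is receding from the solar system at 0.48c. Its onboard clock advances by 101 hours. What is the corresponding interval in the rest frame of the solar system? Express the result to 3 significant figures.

Lorentz factor: γ = (1 − 0.2304)^(−1/2) = 1.1399.
The onboard clock measures proper time, so the interval in the rest frame of the solar system is dilated: Δt = γ·Δτ = 1.1399 × 101 hours = 115 hours.

115 hours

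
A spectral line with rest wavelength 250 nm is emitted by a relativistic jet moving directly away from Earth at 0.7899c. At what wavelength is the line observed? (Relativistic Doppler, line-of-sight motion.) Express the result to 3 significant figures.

Relativistic Doppler for wavelength: λ_obs = λ_src · √((1+β)/(1−β)).
With β = 0.7899: factor = √(1.7899/0.2101) = 2.9188.
λ_obs = 250 × 2.9188 = 730 nm.

730 nm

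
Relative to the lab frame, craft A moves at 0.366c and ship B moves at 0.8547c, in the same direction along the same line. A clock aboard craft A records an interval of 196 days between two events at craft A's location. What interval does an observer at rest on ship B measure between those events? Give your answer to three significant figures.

Transform craft A's velocity into ship B's frame: (0.366 − 0.8547)/(1 − 0.366·0.8547) = −0.4887/0.6871798, so the relative speed is 0.71117c.
γ for this relative speed: γ = 1/√(1 − 0.505763) = 1.4224.
Craft A's interval is proper; time dilation gives Δt_B = γΔτ = 1.4224 × 196 days = 279 days.

279 days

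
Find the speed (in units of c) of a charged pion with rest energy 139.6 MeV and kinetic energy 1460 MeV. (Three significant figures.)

0.996c

γ = 1 + K/(mc²) = 1 + 1460/139.6 = 11.458.
β = √(1 − 1/γ²) = √(1 − 0.00761697) = √0.99238303 = 0.996.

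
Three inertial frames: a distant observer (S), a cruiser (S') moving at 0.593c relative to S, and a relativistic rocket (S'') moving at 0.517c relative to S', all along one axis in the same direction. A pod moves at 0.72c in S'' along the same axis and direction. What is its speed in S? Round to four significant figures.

0.9739c

First combine the pod and relativistic rocket (S''→S'): u₁ = (0.72 + 0.517)/(1 + 0.72×0.517) = 1.237/1.37224 = 0.90145.
Then combine with the cruiser (S'→S): u = (0.90145 + 0.593)/(1 + 0.90145×0.593) = 1.49445/1.53455985 = 0.97386.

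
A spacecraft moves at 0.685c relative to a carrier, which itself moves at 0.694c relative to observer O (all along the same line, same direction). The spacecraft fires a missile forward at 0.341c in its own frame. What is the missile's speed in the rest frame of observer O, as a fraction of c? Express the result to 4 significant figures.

0.9674c

First combine the missile and spacecraft (S''→S'): u₁ = (0.341 + 0.685)/(1 + 0.341×0.685) = 1.026/1.233585 = 0.83172.
Then combine with the carrier (S'→S): u = (0.83172 + 0.694)/(1 + 0.83172×0.694) = 1.52572/1.57721368 = 0.96735.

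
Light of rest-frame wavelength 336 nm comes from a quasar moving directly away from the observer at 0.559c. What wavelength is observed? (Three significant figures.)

Relativistic Doppler for wavelength: λ_obs = λ_src · √((1+β)/(1−β)).
With β = 0.559: factor = √(1.559/0.441) = 1.8802.
λ_obs = 336 × 1.8802 = 632 nm.

632 nm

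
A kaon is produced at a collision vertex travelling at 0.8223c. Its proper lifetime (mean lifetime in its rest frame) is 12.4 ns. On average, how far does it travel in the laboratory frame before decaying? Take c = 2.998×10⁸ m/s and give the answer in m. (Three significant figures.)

5.37 m

With β = 0.8223, γ = 1/√(1 − 0.8223²) = 1/√0.32382271 = 1.7573.
Lab-frame lifetime: Δt = γτ = 1.7573 × 12.4 ns = 21.791 ns.
Distance: d = vΔt = 0.8223 × 2.998×10⁸ m/s × 2.1791×10^-8 s = 5.37 m.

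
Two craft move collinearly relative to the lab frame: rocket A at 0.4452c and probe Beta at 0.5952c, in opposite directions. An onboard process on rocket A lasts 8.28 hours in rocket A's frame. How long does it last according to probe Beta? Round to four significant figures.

14.56 hours

Transform rocket A's velocity into probe Beta's frame: (0.4452 + 0.5952)/(1 + 0.4452·0.5952) = 1.0404/1.26498304, so the relative speed is 0.82246c.
At |u| = 0.82246c, γ = (1 − 0.67644)^(−1/2) = 1.758.
Rocket A's interval is proper; time dilation gives Δt_B = γΔτ = 1.758 × 8.28 hours = 14.56 hours.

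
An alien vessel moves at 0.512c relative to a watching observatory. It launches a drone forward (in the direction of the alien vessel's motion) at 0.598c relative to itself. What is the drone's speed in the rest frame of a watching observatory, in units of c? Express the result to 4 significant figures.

In units of c, u = (u' + v)/(1 + u'v) with u' = 0.598 and v = 0.512.
Numerator: 0.598 + 0.512 = 1.11. Denominator: 1 + (0.598)(0.512) = 1.306176.
u = 1.11/1.306176 = 0.84981, so the speed is 0.8498c.

0.8498c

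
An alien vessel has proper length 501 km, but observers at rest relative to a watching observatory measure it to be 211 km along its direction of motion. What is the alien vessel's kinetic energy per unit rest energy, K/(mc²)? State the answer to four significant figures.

From L = L₀/γ: γ = 501/211 = 2.37441.
Since K = (γ−1)mc², K/(mc²) = 2.37441 − 1 = 1.374.

1.374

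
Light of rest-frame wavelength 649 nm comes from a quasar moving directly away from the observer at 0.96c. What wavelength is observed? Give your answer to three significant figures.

Relativistic Doppler for wavelength: λ_obs = λ_src · √((1+β)/(1−β)).
With β = 0.96: factor = √(1.96/0.04) = 7.
λ_obs = 649 × 7 = 4540 nm.

4540 nm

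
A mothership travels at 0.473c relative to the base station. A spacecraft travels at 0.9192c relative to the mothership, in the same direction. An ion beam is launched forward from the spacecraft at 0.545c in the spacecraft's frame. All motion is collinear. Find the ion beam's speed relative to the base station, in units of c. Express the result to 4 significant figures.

Apply u = (u'+v)/(1+u'v) twice. Ion beam in the mothership frame: (0.545+0.9192)/(1+0.545·0.9192) = 1.4642/1.500964 = 0.97551c.
That velocity, transformed to the rest frame of the base station: (0.97551+0.473)/(1+0.97551·0.473) = 1.44851/1.46141623 = 0.99117c.

0.9912c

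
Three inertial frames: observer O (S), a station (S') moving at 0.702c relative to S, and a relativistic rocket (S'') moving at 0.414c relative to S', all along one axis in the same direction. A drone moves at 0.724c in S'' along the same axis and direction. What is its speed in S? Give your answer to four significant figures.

0.9770c

Compose velocities in two stages. Stage 1 (into S'): u₁ = (0.724+0.414)/(1+0.724×0.414) = 0.87556.
Stage 2 (into S): u = (0.87556+0.702)/(1+0.87556×0.702) = 0.97703, so the speed is 0.9770c.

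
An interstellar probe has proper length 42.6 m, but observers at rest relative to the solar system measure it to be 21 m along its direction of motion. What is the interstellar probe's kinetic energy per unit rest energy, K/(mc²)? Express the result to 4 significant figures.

1.029

From L = L₀/γ: γ = 42.6/21 = 2.02857.
K/(mc²) = γ − 1 = 2.02857 − 1 = 1.029.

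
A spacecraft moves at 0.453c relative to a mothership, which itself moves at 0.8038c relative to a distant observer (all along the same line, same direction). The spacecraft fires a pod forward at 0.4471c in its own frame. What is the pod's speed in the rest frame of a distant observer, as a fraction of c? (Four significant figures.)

0.9692c

Apply u = (u'+v)/(1+u'v) twice. Pod in the mothership frame: (0.4471+0.453)/(1+0.4471·0.453) = 0.9001/1.2025363 = 0.7485c.
That velocity, transformed to the rest frame of a distant observer: (0.7485+0.8038)/(1+0.7485·0.8038) = 1.5523/1.6016443 = 0.96919c.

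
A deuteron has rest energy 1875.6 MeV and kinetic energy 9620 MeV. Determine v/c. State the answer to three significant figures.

0.987

γ = 1 + K/(mc²) = 1 + 9620/1875.6 = 6.129.
β = √(1 − 1/γ²) = √(1 − 0.0266208) = √0.9733792 = 0.987.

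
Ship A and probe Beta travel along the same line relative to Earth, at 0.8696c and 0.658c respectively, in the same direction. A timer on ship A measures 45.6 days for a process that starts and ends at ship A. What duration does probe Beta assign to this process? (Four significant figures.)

Transform ship A's velocity into probe Beta's frame: (0.8696 − 0.658)/(1 − 0.8696·0.658) = 0.2116/0.4278032, so the relative speed is 0.49462c.
At |u| = 0.49462c, γ = (1 − 0.244649)^(−1/2) = 1.1506.
Ship A's interval is proper; time dilation gives Δt_B = γΔτ = 1.1506 × 45.6 days = 52.47 days.

52.47 days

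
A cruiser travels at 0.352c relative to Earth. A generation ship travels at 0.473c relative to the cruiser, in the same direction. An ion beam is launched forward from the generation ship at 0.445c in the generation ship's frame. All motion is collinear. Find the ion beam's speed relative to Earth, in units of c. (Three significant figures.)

0.876c

Apply u = (u'+v)/(1+u'v) twice. Ion beam in the cruiser frame: (0.445+0.473)/(1+0.445·0.473) = 0.918/1.210485 = 0.75837c.
That velocity, transformed to the rest frame of Earth: (0.75837+0.352)/(1+0.75837·0.352) = 1.11037/1.26694624 = 0.87641c.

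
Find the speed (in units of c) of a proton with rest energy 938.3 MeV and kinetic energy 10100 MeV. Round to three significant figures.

0.996c

γ = 1 + K/(mc²) = 1 + 10100/938.3 = 11.764.
β = √(1 − 1/γ²) = √(1 − 0.00722587) = √0.99277413 = 0.996.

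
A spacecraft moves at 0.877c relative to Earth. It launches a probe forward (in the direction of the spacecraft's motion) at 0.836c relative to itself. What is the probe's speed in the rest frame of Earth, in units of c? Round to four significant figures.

0.9884c

In units of c, u = (u' + v)/(1 + u'v) with u' = 0.836 and v = 0.877.
Numerator: 0.836 + 0.877 = 1.713. Denominator: 1 + (0.836)(0.877) = 1.733172.
u = 1.713/1.733172 = 0.98836, so the speed is 0.9884c.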